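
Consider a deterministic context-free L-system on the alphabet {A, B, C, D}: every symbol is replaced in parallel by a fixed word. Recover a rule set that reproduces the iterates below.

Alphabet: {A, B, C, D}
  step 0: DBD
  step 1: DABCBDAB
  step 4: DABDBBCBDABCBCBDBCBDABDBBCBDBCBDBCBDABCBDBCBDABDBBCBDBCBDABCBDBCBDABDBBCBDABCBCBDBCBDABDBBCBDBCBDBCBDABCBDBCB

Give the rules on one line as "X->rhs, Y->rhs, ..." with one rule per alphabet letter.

  step 0 ⇒ step 1: DBD ⇒ DAB·CB·DAB
    B ↦ CB
    D ↦ DAB
    A ↦ DBB  (constrained at step 1)
    C ↦ DB  (constrained at step 1)

A->DBB, B->CB, C->DB, D->DAB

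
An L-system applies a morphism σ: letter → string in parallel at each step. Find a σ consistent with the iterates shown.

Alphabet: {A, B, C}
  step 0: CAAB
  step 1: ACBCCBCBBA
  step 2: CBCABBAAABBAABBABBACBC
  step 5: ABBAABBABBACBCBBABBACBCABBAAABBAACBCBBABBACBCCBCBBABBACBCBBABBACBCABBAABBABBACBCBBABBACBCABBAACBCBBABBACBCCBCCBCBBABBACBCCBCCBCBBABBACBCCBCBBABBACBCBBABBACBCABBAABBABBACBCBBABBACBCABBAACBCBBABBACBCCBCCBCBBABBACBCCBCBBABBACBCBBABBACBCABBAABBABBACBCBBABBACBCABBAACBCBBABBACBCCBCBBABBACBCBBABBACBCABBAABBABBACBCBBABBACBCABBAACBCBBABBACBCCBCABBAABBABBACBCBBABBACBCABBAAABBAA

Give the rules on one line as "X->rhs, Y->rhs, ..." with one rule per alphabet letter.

A->CBC, B->BBA, C->A

  step 1 ⇒ step 2: ACBCCBCBBA ⇒ CBC·A·BBA·A·A·BBA·A·BBA·BBA·CBC
    A ↦ CBC
    B ↦ BBA
    C ↦ A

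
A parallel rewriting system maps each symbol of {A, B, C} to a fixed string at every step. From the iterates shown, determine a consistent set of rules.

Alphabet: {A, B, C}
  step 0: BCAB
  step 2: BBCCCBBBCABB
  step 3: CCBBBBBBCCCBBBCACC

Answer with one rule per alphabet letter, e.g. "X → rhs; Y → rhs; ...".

  step 2 ⇒ step 3: BBCCCBBBCABB ⇒ C·C·BB·BB·BB·C·C·C·BB·BCA·C·C
    A ↦ BCA
    B ↦ C
    C ↦ BB

A->BCA, B->C, C->BB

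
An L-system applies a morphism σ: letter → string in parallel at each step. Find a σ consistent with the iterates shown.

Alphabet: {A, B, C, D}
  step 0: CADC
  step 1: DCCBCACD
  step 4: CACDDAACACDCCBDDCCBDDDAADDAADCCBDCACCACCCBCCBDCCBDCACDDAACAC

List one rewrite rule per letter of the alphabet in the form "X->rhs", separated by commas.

  step 0 ⇒ step 1: CADC ⇒ D·CCB·CAC·D
    A ↦ CCB
    C ↦ D
    D ↦ CAC
    B ↦ AA  (constrained at step 1)

A->CCB, B->AA, C->D, D->CAC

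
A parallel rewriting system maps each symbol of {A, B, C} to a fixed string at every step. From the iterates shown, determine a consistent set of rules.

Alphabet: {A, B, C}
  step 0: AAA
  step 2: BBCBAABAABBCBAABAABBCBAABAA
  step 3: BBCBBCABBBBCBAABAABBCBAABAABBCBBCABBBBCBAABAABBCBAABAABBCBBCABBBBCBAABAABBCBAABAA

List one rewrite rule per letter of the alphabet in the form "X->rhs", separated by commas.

A->BAA, B->BBC, C->ABB

  step 2 ⇒ step 3: BBCBAABAABBCBAABAABBCBAABAA ⇒ BBC·BBC·ABB·BBC·BAA·BAA·BBC·BAA·BAA·BBC·BBC·ABB·BBC·BAA·BAA·BBC·BAA·BAA·BBC·BBC·ABB·BBC·BAA·BAA·BBC·BAA·BAA
    A ↦ BAA
    B ↦ BBC
    C ↦ ABB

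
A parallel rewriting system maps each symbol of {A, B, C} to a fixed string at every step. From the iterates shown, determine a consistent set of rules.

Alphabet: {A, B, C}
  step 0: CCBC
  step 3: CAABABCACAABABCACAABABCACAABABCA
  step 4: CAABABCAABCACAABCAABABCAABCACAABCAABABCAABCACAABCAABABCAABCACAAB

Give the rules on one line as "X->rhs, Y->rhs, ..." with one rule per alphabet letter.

  step 3 ⇒ step 4: CAABABCACAABABCACAABABCACAABABCA ⇒ CA·AB·AB·CA·AB·CA·CA·AB·CA·AB·AB·CA·AB·CA·CA·AB·CA·AB·AB·CA·AB·CA·CA·AB·CA·AB·AB·CA·AB·CA·CA·AB
    A ↦ AB
    B ↦ CA
    C ↦ CA

A->AB, B->CA, C->CA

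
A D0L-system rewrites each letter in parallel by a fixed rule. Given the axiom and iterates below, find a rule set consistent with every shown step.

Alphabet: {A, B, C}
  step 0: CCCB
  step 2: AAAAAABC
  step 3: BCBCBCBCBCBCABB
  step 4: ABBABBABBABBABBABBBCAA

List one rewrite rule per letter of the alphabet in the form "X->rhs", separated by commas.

  step 3 ⇒ step 4: BCBCBCBCBCBCABB ⇒ A·BB·A·BB·A·BB·A·BB·A·BB·A·BB·BC·A·A
    A ↦ BC
    B ↦ A
    C ↦ BB

A->BC, B->A, C->BB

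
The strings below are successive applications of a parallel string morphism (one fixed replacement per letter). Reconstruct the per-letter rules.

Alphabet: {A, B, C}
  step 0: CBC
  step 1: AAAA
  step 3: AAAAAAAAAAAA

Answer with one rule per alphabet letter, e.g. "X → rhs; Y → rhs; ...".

A->BC, B->AA, C->A

  step 0 ⇒ step 1: CBC ⇒ A·AA·A
    B ↦ AA
    C ↦ A
    A ↦ BC  (constrained at step 1)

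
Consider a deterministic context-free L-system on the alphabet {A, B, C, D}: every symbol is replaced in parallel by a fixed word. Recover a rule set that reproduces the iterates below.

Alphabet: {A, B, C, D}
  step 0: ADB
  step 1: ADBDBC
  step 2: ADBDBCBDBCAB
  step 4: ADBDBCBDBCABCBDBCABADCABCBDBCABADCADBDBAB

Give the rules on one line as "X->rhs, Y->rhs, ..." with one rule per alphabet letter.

A->AD, B->C, C->AB, D->BDB

  step 1 ⇒ step 2: ADBDBC ⇒ AD·BDB·C·BDB·C·AB
    A ↦ AD
    B ↦ C
    C ↦ AB
    D ↦ BDB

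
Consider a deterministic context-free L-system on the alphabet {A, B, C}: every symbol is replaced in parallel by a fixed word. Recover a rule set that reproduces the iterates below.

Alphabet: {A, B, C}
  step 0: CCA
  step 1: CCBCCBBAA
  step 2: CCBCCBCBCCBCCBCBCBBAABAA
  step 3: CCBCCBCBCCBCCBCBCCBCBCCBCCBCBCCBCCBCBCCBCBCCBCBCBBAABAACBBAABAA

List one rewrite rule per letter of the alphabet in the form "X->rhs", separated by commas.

  step 2 ⇒ step 3: CCBCCBCBCCBCCBCBCBBAABAA ⇒ CCB·CCB·CB·CCB·CCB·CB·CCB·CB·CCB·CCB·CB·CCB·CCB·CB·CCB·CB·CCB·CB·CB·BAA·BAA·CB·BAA·BAA
    A ↦ BAA
    B ↦ CB
    C ↦ CCB

A->BAA, B->CB, C->CCB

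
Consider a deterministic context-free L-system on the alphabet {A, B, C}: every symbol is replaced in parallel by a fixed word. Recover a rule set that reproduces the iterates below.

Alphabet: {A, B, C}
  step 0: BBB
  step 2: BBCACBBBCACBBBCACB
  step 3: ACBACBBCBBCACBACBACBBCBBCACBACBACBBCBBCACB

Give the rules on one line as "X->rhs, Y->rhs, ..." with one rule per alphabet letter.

  step 2 ⇒ step 3: BBCACBBBCACBBBCACB ⇒ ACB·ACB·BC·B·BC·ACB·ACB·ACB·BC·B·BC·ACB·ACB·ACB·BC·B·BC·ACB
    A ↦ B
    B ↦ ACB
    C ↦ BC

A->B, B->ACB, C->BC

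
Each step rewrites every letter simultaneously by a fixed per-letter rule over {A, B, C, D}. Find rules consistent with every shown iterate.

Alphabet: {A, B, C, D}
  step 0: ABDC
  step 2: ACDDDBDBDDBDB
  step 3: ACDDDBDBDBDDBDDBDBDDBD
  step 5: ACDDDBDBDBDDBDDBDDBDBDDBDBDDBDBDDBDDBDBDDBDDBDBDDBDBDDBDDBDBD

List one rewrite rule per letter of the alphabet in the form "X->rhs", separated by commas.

  step 2 ⇒ step 3: ACDDDBDBDDBDB ⇒ AC·DD·DB·DB·DB·D·DB·D·DB·DB·D·DB·D
    A ↦ AC
    B ↦ D
    C ↦ DD
    D ↦ DB

A->AC, B->D, C->DD, D->DB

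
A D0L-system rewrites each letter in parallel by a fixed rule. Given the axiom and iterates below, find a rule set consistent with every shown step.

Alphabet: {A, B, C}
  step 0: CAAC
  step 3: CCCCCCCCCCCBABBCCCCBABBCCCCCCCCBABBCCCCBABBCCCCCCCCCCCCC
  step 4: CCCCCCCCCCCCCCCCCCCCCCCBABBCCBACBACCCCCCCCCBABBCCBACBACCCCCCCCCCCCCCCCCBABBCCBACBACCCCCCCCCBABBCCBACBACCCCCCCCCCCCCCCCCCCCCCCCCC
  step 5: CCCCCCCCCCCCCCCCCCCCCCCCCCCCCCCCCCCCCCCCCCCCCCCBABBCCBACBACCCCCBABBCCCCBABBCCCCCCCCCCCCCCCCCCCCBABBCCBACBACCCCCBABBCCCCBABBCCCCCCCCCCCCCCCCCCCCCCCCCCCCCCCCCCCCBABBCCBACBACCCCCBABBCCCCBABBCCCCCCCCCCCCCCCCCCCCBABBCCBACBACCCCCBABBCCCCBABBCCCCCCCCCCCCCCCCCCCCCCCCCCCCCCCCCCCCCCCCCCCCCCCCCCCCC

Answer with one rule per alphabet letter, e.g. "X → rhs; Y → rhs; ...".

A->BBC, B->CBA, C->CC

  step 4 ⇒ step 5: CCCCCCCCCCCCCCCCCCCCCCCBABBCCBACBACCCCCCCCCBABBCCBACBACCCCCCCCCCCCCCCCCBABBCCBACBACCCCCCCCCBABBCCBACBACCCCCCCCCCCCCCCCCCCCCCCCCC ⇒ CC·CC·CC·CC·CC·CC·CC·CC·CC·CC·CC·CC·CC·CC·CC·CC·CC·CC·CC·CC·CC·CC·CC·CBA·BBC·CBA·CBA·CC·CC·CBA·BBC·CC·CBA·BBC·CC·CC·CC·CC·CC·CC·CC·CC·CC·CBA·BBC·CBA·CBA·CC·CC·CBA·BBC·CC·CBA·BBC·CC·CC·CC·CC·CC·CC·CC·CC·CC·CC·CC·CC·CC·CC·CC·CC·CC·CBA·BBC·CBA·CBA·CC·CC·CBA·BBC·CC·CBA·BBC·CC·CC·CC·CC·CC·CC·CC·CC·CC·CBA·BBC·CBA·CBA·CC·CC·CBA·BBC·CC·CBA·BBC·CC·CC·CC·CC·CC·CC·CC·CC·CC·CC·CC·CC·CC·CC·CC·CC·CC·CC·CC·CC·CC·CC·CC·CC·CC·CC
    A ↦ BBC
    B ↦ CBA
    C ↦ CC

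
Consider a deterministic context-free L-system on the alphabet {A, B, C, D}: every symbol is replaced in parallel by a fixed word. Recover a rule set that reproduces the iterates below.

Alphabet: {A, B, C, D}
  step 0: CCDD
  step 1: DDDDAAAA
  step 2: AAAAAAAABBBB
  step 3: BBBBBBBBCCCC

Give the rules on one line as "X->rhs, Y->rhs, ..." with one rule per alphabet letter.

  step 2 ⇒ step 3: AAAAAAAABBBB ⇒ B·B·B·B·B·B·B·B·C·C·C·C
    A ↦ B
    B ↦ C
  step 0 ⇒ step 1: CCDD ⇒ DD·DD·AA·AA
    C ↦ DD
  step 0 ⇒ step 1: CCDD ⇒ DD·DD·AA·AA
    D ↦ AA

A->B, B->C, C->DD, D->AA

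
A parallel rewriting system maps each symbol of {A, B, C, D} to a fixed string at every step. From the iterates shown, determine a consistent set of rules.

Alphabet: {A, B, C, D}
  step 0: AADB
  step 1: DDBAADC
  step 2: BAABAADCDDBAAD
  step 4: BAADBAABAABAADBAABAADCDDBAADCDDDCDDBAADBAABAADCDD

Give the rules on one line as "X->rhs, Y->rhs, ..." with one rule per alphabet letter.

  step 1 ⇒ step 2: DDBAADC ⇒ BAA·BAA·DC·D·D·BAA·D
    A ↦ D
    B ↦ DC
    C ↦ D
    D ↦ BAA

A->D, B->DC, C->D, D->BAA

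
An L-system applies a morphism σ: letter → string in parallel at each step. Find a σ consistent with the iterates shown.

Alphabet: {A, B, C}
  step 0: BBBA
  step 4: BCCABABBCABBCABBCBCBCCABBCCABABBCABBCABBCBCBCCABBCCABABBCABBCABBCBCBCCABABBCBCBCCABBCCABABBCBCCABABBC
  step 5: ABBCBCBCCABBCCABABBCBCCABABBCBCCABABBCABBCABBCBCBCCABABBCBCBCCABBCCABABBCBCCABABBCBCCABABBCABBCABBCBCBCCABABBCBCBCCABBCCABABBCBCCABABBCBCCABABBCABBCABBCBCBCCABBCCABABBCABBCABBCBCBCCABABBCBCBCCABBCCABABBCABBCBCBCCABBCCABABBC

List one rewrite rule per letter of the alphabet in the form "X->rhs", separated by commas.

  step 4 ⇒ step 5: BCCABABBCABBCABBCBCBCCABBCCABABBCABBCABBCBCBCCABBCCABABBCABBCABBCBCBCCABABBCBCBCCABBCCABABBCBCCABABBC ⇒ AB·BC·BC·BCC·AB·BCC·AB·AB·BC·BCC·AB·AB·BC·BCC·AB·AB·BC·AB·BC·AB·BC·BC·BCC·AB·AB·BC·BC·BCC·AB·BCC·AB·AB·BC·BCC·AB·AB·BC·BCC·AB·AB·BC·AB·BC·AB·BC·BC·BCC·AB·AB·BC·BC·BCC·AB·BCC·AB·AB·BC·BCC·AB·AB·BC·BCC·AB·AB·BC·AB·BC·AB·BC·BC·BCC·AB·BCC·AB·AB·BC·AB·BC·AB·BC·BC·BCC·AB·AB·BC·BC·BCC·AB·BCC·AB·AB·BC·AB·BC·BC·BCC·AB·BCC·AB·AB·BC
    A ↦ BCC
    B ↦ AB
    C ↦ BC

A->BCC, B->AB, C->BC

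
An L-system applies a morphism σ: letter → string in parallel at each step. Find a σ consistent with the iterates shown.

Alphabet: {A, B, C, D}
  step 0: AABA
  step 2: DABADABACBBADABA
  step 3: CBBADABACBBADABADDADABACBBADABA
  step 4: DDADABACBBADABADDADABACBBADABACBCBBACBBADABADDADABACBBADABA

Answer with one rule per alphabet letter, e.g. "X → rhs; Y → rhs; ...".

  step 3 ⇒ step 4: CBBADABACBBADABADDADABACBBADABA ⇒ D·DA·DA·BA·CB·BA·DA·BA·D·DA·DA·BA·CB·BA·DA·BA·CB·CB·BA·CB·BA·DA·BA·D·DA·DA·BA·CB·BA·DA·BA
    A ↦ BA
    B ↦ DA
    C ↦ D
    D ↦ CB

A->BA, B->DA, C->D, D->CB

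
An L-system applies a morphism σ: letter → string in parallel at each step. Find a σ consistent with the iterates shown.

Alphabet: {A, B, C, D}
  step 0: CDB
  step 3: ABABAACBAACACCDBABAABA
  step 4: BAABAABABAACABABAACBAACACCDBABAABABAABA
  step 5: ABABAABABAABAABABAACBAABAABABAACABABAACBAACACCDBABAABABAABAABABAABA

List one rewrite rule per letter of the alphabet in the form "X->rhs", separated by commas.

A->BA, B->A, C->AC, D->CDB

  step 4 ⇒ step 5: BAABAABABAACABABAACBAACACCDBABAABABAABA ⇒ A·BA·BA·A·BA·BA·A·BA·A·BA·BA·AC·BA·A·BA·A·BA·BA·AC·A·BA·BA·AC·BA·AC·AC·CDB·A·BA·A·BA·BA·A·BA·A·BA·BA·A·BA
    A ↦ BA
    B ↦ A
    C ↦ AC
    D ↦ CDB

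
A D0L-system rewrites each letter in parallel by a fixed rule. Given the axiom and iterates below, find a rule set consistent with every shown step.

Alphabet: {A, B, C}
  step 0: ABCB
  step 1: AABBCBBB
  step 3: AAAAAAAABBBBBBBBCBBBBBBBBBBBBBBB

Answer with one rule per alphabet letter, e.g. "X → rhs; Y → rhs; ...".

  step 0 ⇒ step 1: ABCB ⇒ AA·BB·CB·BB
    A ↦ AA
    B ↦ BB
    C ↦ CB

A->AA, B->BB, C->CB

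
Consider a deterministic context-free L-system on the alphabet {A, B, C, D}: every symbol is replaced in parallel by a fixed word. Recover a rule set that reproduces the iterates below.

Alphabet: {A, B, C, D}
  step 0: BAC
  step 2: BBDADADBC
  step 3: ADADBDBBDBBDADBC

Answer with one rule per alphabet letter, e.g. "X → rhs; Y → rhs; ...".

A->B, B->AD, C->BC, D->BD

  step 2 ⇒ step 3: BBDADADBC ⇒ AD·AD·BD·B·BD·B·BD·AD·BC
    A ↦ B
    B ↦ AD
    C ↦ BC
    D ↦ BD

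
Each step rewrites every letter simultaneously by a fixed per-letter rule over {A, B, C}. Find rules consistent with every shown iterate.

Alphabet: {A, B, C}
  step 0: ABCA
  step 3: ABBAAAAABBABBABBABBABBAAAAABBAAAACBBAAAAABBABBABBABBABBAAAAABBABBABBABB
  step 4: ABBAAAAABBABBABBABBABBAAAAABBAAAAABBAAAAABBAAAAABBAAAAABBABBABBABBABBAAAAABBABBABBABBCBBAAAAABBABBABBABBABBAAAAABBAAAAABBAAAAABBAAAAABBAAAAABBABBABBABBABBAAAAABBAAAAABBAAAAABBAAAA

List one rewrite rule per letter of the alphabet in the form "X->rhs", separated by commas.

A->ABB, B->AA, C->CBB

  step 3 ⇒ step 4: ABBAAAAABBABBABBABBABBAAAAABBAAAACBBAAAAABBABBABBABBABBAAAAABBABBABBABB ⇒ ABB·AA·AA·ABB·ABB·ABB·ABB·ABB·AA·AA·ABB·AA·AA·ABB·AA·AA·ABB·AA·AA·ABB·AA·AA·ABB·ABB·ABB·ABB·ABB·AA·AA·ABB·ABB·ABB·ABB·CBB·AA·AA·ABB·ABB·ABB·ABB·ABB·AA·AA·ABB·AA·AA·ABB·AA·AA·ABB·AA·AA·ABB·AA·AA·ABB·ABB·ABB·ABB·ABB·AA·AA·ABB·AA·AA·ABB·AA·AA·ABB·AA·AA
    A ↦ ABB
    B ↦ AA
    C ↦ CBB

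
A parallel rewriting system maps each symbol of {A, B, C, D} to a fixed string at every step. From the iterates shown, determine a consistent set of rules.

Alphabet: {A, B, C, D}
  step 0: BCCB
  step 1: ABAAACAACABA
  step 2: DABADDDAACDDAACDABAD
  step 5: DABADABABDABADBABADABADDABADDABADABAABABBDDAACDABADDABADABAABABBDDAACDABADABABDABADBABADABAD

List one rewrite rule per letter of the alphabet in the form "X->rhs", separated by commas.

  step 1 ⇒ step 2: ABAAACAACABA ⇒ D·ABA·D·D·D·AAC·D·D·AAC·D·ABA·D
    A ↦ D
    B ↦ ABA
    C ↦ AAC
    D ↦ B  (constrained at step 2)

A->D, B->ABA, C->AAC, D->B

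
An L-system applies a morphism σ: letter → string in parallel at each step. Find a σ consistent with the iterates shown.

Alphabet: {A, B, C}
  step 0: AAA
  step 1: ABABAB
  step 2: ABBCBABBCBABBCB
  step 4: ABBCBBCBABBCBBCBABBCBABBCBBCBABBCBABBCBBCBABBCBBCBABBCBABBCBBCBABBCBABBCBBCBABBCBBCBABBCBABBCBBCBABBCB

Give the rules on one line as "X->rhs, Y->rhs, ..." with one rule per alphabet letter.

  step 1 ⇒ step 2: ABABAB ⇒ AB·BCB·AB·BCB·AB·BCB
    A ↦ AB
    B ↦ BCB
    C ↦ AB  (constrained at step 2)

A->AB, B->BCB, C->AB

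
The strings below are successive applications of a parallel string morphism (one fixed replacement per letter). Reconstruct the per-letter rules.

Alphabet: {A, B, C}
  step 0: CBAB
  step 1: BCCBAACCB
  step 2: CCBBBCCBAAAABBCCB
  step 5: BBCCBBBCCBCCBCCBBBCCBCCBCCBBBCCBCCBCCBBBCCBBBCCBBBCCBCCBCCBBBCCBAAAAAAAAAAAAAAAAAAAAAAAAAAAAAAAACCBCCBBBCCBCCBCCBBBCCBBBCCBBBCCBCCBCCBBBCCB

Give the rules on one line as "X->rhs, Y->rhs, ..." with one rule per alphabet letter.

A->AA, B->CCB, C->B

  step 1 ⇒ step 2: BCCBAACCB ⇒ CCB·B·B·CCB·AA·AA·B·B·CCB
    A ↦ AA
    B ↦ CCB
    C ↦ B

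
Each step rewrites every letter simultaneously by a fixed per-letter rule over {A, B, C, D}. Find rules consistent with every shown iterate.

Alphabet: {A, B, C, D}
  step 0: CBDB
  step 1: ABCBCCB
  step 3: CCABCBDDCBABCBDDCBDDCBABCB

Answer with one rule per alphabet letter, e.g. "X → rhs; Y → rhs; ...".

A->DD, B->CB, C->AB, D->C

  step 0 ⇒ step 1: CBDB ⇒ AB·CB·C·CB
    B ↦ CB
    C ↦ AB
    D ↦ C
    A ↦ DD  (constrained at step 1)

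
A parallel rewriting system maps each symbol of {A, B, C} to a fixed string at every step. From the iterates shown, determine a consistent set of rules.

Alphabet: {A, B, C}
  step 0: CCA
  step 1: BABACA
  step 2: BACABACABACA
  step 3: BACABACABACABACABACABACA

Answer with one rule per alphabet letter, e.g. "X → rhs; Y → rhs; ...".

A->CA, B->BA, C->BA

  step 2 ⇒ step 3: BACABACABACA ⇒ BA·CA·BA·CA·BA·CA·BA·CA·BA·CA·BA·CA
    A ↦ CA
    B ↦ BA
    C ↦ BA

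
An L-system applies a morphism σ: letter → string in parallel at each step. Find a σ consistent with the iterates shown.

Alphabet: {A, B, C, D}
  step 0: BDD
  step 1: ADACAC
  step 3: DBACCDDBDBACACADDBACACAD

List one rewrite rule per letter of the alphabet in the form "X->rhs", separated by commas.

  step 0 ⇒ step 1: BDD ⇒ AD·AC·AC
    B ↦ AD
    D ↦ AC
    A ↦ CD  (constrained at step 1)
    C ↦ DB  (constrained at step 1)

A->CD, B->AD, C->DB, D->AC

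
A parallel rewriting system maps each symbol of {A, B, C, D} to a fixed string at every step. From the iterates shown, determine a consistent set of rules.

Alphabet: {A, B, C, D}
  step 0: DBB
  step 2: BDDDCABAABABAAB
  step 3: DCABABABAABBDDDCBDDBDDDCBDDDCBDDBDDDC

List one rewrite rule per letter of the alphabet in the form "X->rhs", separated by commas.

A->BDD, B->DC, C->AAB, D->AB

  step 2 ⇒ step 3: BDDDCABAABABAAB ⇒ DC·AB·AB·AB·AAB·BDD·DC·BDD·BDD·DC·BDD·DC·BDD·BDD·DC
    A ↦ BDD
    B ↦ DC
    C ↦ AAB
    D ↦ AB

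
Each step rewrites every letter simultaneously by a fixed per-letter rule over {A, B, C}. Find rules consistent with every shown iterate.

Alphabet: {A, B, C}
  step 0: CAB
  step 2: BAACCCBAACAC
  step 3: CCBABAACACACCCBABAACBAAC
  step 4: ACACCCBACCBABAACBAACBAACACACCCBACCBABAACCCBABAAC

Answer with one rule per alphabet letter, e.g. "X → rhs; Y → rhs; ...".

  step 3 ⇒ step 4: CCBABAACACACCCBABAACBAAC ⇒ AC·AC·CC·BA·CC·BA·BA·AC·BA·AC·BA·AC·AC·AC·CC·BA·CC·BA·BA·AC·CC·BA·BA·AC
    A ↦ BA
    B ↦ CC
    C ↦ AC

A->BA, B->CC, C->AC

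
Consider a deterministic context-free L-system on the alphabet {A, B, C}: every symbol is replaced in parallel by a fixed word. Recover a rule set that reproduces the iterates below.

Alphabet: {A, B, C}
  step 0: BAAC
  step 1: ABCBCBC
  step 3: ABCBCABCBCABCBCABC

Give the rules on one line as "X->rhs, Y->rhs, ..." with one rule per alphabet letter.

A->BC, B->A, C->BC

  step 0 ⇒ step 1: BAAC ⇒ A·BC·BC·BC
    A ↦ BC
    B ↦ A
    C ↦ BC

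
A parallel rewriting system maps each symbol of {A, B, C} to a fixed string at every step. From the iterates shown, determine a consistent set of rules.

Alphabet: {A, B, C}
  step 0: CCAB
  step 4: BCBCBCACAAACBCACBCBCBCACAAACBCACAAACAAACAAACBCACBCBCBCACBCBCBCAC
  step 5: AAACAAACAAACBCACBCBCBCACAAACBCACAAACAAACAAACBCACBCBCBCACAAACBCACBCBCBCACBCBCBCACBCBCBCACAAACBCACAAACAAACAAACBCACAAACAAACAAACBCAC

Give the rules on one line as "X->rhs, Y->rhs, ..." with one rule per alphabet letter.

A->BC, B->AA, C->AC

  step 4 ⇒ step 5: BCBCBCACAAACBCACBCBCBCACAAACBCACAAACAAACAAACBCACBCBCBCACBCBCBCAC ⇒ AA·AC·AA·AC·AA·AC·BC·AC·BC·BC·BC·AC·AA·AC·BC·AC·AA·AC·AA·AC·AA·AC·BC·AC·BC·BC·BC·AC·AA·AC·BC·AC·BC·BC·BC·AC·BC·BC·BC·AC·BC·BC·BC·AC·AA·AC·BC·AC·AA·AC·AA·AC·AA·AC·BC·AC·AA·AC·AA·AC·AA·AC·BC·AC
    A ↦ BC
    B ↦ AA
    C ↦ AC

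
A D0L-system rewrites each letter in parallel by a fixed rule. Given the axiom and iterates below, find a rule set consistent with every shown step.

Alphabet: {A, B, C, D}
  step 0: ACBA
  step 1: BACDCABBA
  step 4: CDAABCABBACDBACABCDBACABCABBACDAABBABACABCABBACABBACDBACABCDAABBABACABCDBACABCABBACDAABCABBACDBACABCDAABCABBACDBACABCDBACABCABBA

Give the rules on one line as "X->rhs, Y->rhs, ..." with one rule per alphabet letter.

  step 0 ⇒ step 1: ACBA ⇒ BA·CD·CAB·BA
    A ↦ BA
    B ↦ CAB
    C ↦ CD
    D ↦ AAB  (constrained at step 1)

A->BA, B->CAB, C->CD, D->AAB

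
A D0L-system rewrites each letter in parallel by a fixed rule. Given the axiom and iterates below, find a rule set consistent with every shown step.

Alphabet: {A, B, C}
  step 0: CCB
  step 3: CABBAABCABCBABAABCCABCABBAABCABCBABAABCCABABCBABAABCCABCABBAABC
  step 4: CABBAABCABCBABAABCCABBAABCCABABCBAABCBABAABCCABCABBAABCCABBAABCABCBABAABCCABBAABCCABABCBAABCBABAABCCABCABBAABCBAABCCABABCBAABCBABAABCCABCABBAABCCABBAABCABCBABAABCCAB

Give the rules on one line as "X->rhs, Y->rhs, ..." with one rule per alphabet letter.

  step 3 ⇒ step 4: CABBAABCABCBABAABCCABCABBAABCABCBABAABCCABABCBABAABCCABCABBAABC ⇒ CAB·BA·ABC·ABC·BA·BA·ABC·CAB·BA·ABC·CAB·ABC·BA·ABC·BA·BA·ABC·CAB·CAB·BA·ABC·CAB·BA·ABC·ABC·BA·BA·ABC·CAB·BA·ABC·CAB·ABC·BA·ABC·BA·BA·ABC·CAB·CAB·BA·ABC·BA·ABC·CAB·ABC·BA·ABC·BA·BA·ABC·CAB·CAB·BA·ABC·CAB·BA·ABC·ABC·BA·BA·ABC·CAB
    A ↦ BA
    B ↦ ABC
    C ↦ CAB

A->BA, B->ABC, C->CAB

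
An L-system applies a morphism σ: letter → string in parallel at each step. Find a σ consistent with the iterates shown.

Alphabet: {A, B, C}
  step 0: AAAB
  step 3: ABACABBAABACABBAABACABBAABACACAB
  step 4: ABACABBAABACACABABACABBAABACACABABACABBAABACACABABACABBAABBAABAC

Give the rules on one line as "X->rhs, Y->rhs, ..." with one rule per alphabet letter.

  step 3 ⇒ step 4: ABACABBAABACABBAABACABBAABACACAB ⇒ AB·AC·AB·BA·AB·AC·AC·AB·AB·AC·AB·BA·AB·AC·AC·AB·AB·AC·AB·BA·AB·AC·AC·AB·AB·AC·AB·BA·AB·BA·AB·AC
    A ↦ AB
    B ↦ AC
    C ↦ BA

A->AB, B->AC, C->BA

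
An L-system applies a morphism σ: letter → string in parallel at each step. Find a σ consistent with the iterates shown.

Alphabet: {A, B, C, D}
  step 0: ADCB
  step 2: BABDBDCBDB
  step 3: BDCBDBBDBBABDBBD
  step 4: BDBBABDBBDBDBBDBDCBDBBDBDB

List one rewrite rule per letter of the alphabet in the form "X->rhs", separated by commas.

A->C, B->BD, C->BA, D->B

  step 3 ⇒ step 4: BDCBDBBDBBABDBBD ⇒ BD·B·BA·BD·B·BD·BD·B·BD·BD·C·BD·B·BD·BD·B
    A ↦ C
    B ↦ BD
    C ↦ BA
    D ↦ B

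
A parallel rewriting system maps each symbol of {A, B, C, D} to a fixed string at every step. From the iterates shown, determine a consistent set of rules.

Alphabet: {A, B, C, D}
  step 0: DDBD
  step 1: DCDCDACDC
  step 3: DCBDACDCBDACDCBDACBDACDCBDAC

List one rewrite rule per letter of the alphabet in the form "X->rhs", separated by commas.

  step 0 ⇒ step 1: DDBD ⇒ DC·DC·DAC·DC
    B ↦ DAC
    D ↦ DC
    A ↦ BC  (constrained at step 1)
    C ↦ B  (constrained at step 1)

A->BC, B->DAC, C->B, D->DC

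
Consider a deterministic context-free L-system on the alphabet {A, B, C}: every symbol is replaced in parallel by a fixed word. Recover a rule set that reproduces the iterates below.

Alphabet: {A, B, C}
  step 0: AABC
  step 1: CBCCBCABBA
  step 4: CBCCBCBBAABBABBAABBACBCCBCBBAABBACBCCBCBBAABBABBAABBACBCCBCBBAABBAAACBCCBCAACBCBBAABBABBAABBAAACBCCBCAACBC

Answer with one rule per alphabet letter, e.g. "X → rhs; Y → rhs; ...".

  step 0 ⇒ step 1: AABC ⇒ CBC·CBC·A·BBA
    A ↦ CBC
    B ↦ A
    C ↦ BBA

A->CBC, B->A, C->BBA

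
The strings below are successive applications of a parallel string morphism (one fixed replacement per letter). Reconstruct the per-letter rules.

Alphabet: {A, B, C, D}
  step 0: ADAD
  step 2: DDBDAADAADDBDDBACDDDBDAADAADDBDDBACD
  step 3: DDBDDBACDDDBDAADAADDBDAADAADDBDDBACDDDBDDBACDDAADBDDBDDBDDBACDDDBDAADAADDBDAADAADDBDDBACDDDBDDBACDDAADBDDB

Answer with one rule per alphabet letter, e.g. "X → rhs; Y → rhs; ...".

  step 2 ⇒ step 3: DDBDAADAADDBDDBACDDDBDAADAADDBDDBACD ⇒ DDB·DDB·ACD·DDB·DAA·DAA·DDB·DAA·DAA·DDB·DDB·ACD·DDB·DDB·ACD·DAA·DB·DDB·DDB·DDB·ACD·DDB·DAA·DAA·DDB·DAA·DAA·DDB·DDB·ACD·DDB·DDB·ACD·DAA·DB·DDB
    A ↦ DAA
    B ↦ ACD
    C ↦ DB
    D ↦ DDB

A->DAA, B->ACD, C->DB, D->DDB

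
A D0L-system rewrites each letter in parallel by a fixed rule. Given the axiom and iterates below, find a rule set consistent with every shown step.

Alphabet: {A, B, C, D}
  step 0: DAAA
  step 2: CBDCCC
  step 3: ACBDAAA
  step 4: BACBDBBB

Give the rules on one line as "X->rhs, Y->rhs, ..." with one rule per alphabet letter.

  step 3 ⇒ step 4: ACBDAAA ⇒ B·A·C·BD·B·B·B
    A ↦ B
    B ↦ C
    C ↦ A
    D ↦ BD

A->B, B->C, C->A, D->BD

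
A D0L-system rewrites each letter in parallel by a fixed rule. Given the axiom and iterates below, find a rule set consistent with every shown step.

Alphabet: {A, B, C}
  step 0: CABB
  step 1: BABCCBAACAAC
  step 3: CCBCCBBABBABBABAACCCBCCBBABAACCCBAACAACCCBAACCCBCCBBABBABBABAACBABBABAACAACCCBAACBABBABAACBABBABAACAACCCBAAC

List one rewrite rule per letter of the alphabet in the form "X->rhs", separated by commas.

A->CCB, B->AAC, C->BAB

  step 0 ⇒ step 1: CABB ⇒ BAB·CCB·AAC·AAC
    A ↦ CCB
    B ↦ AAC
    C ↦ BAB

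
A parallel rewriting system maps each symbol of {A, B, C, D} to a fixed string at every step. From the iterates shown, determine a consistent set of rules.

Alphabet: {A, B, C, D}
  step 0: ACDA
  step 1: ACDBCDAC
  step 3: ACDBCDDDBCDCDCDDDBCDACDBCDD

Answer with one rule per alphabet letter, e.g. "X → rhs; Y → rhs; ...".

A->AC, B->D, C->DB, D->CD

  step 0 ⇒ step 1: ACDA ⇒ AC·DB·CD·AC
    A ↦ AC
    C ↦ DB
    D ↦ CD
    B ↦ D  (constrained at step 1)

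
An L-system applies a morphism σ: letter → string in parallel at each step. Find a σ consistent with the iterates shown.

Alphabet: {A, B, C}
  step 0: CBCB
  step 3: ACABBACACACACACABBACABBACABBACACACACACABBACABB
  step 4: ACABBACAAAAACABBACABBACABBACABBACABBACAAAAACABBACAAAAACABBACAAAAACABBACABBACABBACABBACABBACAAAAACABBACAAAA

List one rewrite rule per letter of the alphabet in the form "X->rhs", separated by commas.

A->AC, B->AA, C->ABB

  step 3 ⇒ step 4: ACABBACACACACACABBACABBACABBACACACACACABBACABB ⇒ AC·ABB·AC·AA·AA·AC·ABB·AC·ABB·AC·ABB·AC·ABB·AC·ABB·AC·AA·AA·AC·ABB·AC·AA·AA·AC·ABB·AC·AA·AA·AC·ABB·AC·ABB·AC·ABB·AC·ABB·AC·ABB·AC·AA·AA·AC·ABB·AC·AA·AA
    A ↦ AC
    B ↦ AA
    C ↦ ABB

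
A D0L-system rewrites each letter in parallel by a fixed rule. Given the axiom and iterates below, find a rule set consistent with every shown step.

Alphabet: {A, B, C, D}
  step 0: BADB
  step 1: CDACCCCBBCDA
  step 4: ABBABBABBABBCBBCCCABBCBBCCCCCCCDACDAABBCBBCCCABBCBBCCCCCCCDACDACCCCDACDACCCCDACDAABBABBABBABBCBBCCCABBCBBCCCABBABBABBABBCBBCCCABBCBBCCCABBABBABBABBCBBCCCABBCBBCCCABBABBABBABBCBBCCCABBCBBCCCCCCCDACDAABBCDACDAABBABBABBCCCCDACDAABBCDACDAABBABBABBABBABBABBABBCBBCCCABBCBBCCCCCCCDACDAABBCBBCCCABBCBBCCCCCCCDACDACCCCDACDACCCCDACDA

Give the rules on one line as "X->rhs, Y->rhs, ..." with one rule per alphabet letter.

  step 0 ⇒ step 1: BADB ⇒ CDA·CCC·CBB·CDA
    A ↦ CCC
    B ↦ CDA
    D ↦ CBB
    C ↦ ABB  (constrained at step 1)

A->CCC, B->CDA, C->ABB, D->CBB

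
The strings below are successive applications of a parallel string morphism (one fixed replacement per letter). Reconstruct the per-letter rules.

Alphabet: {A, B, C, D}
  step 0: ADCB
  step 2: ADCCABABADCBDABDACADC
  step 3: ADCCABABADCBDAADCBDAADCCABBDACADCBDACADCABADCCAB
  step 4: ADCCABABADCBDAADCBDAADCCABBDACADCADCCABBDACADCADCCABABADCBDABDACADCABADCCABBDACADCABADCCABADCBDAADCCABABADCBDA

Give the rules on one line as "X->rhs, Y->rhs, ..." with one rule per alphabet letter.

A->ADC, B->BDA, C->AB, D->C

  step 3 ⇒ step 4: ADCCABABADCBDAADCBDAADCCABBDACADCBDACADCABADCCAB ⇒ ADC·C·AB·AB·ADC·BDA·ADC·BDA·ADC·C·AB·BDA·C·ADC·ADC·C·AB·BDA·C·ADC·ADC·C·AB·AB·ADC·BDA·BDA·C·ADC·AB·ADC·C·AB·BDA·C·ADC·AB·ADC·C·AB·ADC·BDA·ADC·C·AB·AB·ADC·BDA
    A ↦ ADC
    B ↦ BDA
    C ↦ AB
    D ↦ C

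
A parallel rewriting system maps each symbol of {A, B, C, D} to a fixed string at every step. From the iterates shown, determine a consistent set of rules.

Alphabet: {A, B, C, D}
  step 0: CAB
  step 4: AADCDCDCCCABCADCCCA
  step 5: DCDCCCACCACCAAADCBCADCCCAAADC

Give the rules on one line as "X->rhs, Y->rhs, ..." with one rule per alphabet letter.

A->DC, B->BC, C->A, D->CC

  step 4 ⇒ step 5: AADCDCDCCCABCADCCCA ⇒ DC·DC·CC·A·CC·A·CC·A·A·A·DC·BC·A·DC·CC·A·A·A·DC
    A ↦ DC
    B ↦ BC
    C ↦ A
    D ↦ CC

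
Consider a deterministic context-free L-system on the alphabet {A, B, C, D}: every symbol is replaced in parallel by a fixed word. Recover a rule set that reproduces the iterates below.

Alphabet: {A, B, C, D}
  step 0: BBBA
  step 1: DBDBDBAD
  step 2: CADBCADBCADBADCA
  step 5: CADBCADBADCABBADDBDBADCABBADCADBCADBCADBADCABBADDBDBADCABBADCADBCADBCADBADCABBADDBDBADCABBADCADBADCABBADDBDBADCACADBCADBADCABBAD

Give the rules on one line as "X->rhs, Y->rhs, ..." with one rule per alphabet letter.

  step 1 ⇒ step 2: DBDBDBAD ⇒ CA·DB·CA·DB·CA·DB·AD·CA
    A ↦ AD
    B ↦ DB
    D ↦ CA
    C ↦ BB  (constrained at step 2)

A->AD, B->DB, C->BB, D->CA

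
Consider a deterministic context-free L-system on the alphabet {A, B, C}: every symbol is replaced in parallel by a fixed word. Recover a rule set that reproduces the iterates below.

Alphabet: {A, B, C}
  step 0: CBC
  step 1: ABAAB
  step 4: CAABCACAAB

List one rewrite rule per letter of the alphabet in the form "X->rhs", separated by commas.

A->C, B->A, C->AB

  step 0 ⇒ step 1: CBC ⇒ AB·A·AB
    B ↦ A
    C ↦ AB
    A ↦ C  (constrained at step 1)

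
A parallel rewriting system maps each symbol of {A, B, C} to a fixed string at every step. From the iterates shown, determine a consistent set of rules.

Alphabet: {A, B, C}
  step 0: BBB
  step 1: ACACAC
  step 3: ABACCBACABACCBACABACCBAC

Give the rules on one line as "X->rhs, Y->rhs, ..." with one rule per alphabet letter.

A->CB, B->AC, C->AB

  step 0 ⇒ step 1: BBB ⇒ AC·AC·AC
    B ↦ AC
    A ↦ CB  (constrained at step 1)
    C ↦ AB  (constrained at step 1)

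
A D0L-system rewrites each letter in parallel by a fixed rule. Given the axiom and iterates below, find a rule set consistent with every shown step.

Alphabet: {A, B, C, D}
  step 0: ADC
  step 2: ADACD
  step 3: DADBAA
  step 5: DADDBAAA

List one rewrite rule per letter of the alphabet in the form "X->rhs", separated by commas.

A->D, B->AC, C->BA, D->A

  step 2 ⇒ step 3: ADACD ⇒ D·A·D·BA·A
    A ↦ D
    C ↦ BA
    D ↦ A
    B ↦ AC  (constrained at step 3)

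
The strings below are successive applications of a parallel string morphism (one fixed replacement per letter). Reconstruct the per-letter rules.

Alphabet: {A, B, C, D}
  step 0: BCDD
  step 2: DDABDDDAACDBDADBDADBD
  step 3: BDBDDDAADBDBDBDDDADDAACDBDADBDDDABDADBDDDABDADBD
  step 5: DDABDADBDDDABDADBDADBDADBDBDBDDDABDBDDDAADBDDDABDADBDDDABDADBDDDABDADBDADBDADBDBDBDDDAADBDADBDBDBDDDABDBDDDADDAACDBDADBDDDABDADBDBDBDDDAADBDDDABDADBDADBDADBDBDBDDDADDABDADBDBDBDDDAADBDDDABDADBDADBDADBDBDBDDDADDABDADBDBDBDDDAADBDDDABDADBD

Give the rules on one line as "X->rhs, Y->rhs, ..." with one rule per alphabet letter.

A->DDA, B->AD, C->ACD, D->BD

  step 2 ⇒ step 3: DDABDDDAACDBDADBDADBD ⇒ BD·BD·DDA·AD·BD·BD·BD·DDA·DDA·ACD·BD·AD·BD·DDA·BD·AD·BD·DDA·BD·AD·BD
    A ↦ DDA
    B ↦ AD
    C ↦ ACD
    D ↦ BD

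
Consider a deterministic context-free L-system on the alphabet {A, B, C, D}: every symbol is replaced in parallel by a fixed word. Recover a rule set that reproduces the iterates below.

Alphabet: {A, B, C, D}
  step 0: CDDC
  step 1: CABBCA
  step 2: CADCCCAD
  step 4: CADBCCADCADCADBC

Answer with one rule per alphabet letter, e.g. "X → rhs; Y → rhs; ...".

  step 1 ⇒ step 2: CABBCA ⇒ CA·D·C·C·CA·D
    A ↦ D
    B ↦ C
    C ↦ CA
  step 0 ⇒ step 1: CDDC ⇒ CA·B·B·CA
    D ↦ B

A->D, B->C, C->CA, D->B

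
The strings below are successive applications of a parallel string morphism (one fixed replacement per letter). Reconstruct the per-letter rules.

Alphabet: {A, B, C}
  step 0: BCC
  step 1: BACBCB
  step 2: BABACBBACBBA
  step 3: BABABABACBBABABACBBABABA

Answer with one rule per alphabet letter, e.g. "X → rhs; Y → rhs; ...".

  step 2 ⇒ step 3: BABACBBACBBA ⇒ BA·BA·BA·BA·CB·BA·BA·BA·CB·BA·BA·BA
    A ↦ BA
    B ↦ BA
    C ↦ CB

A->BA, B->BA, C->CB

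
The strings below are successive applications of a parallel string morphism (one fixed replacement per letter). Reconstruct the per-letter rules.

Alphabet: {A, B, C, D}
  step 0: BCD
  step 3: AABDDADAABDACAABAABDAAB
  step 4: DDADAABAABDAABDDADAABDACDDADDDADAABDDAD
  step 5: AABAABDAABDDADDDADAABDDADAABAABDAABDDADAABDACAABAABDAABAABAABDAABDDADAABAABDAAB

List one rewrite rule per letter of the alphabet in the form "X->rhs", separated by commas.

A->D, B->AD, C->AC, D->AAB

  step 4 ⇒ step 5: DDADAABAABDAABDDADAABDACDDADDDADAABDDAD ⇒ AAB·AAB·D·AAB·D·D·AD·D·D·AD·AAB·D·D·AD·AAB·AAB·D·AAB·D·D·AD·AAB·D·AC·AAB·AAB·D·AAB·AAB·AAB·D·AAB·D·D·AD·AAB·AAB·D·AAB
    A ↦ D
    B ↦ AD
    C ↦ AC
    D ↦ AAB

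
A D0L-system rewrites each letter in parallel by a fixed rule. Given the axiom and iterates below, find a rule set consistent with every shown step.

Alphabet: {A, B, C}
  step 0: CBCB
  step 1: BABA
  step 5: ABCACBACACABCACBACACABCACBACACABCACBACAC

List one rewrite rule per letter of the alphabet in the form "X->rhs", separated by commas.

A->CAC, B->A, C->B

  step 0 ⇒ step 1: CBCB ⇒ B·A·B·A
    B ↦ A
    C ↦ B
    A ↦ CAC  (constrained at step 1)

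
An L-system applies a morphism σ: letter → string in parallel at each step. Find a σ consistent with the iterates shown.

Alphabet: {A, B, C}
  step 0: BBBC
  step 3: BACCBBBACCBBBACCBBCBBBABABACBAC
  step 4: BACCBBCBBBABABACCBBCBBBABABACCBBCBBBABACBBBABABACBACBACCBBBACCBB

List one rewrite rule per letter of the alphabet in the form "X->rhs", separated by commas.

A->C, B->BA, C->CBB

  step 3 ⇒ step 4: BACCBBBACCBBBACCBBCBBBABABACBAC ⇒ BA·C·CBB·CBB·BA·BA·BA·C·CBB·CBB·BA·BA·BA·C·CBB·CBB·BA·BA·CBB·BA·BA·BA·C·BA·C·BA·C·CBB·BA·C·CBB
    A ↦ C
    B ↦ BA
    C ↦ CBB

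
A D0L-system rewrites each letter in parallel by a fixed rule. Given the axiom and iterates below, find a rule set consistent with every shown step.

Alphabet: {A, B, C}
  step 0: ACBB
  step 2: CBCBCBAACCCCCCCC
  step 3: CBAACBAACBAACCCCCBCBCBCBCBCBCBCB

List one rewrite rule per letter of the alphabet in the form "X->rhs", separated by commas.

  step 2 ⇒ step 3: CBCBCBAACCCCCCCC ⇒ CB·AA·CB·AA·CB·AA·CC·CC·CB·CB·CB·CB·CB·CB·CB·CB
    A ↦ CC
    B ↦ AA
    C ↦ CB

A->CC, B->AA, C->CB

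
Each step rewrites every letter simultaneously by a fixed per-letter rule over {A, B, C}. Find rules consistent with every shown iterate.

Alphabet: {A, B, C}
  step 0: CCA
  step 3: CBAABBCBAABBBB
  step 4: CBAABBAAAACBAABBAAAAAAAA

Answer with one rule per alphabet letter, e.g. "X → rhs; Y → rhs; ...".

  step 3 ⇒ step 4: CBAABBCBAABBBB ⇒ CB·AA·B·B·AA·AA·CB·AA·B·B·AA·AA·AA·AA
    A ↦ B
    B ↦ AA
    C ↦ CB

A->B, B->AA, C->CB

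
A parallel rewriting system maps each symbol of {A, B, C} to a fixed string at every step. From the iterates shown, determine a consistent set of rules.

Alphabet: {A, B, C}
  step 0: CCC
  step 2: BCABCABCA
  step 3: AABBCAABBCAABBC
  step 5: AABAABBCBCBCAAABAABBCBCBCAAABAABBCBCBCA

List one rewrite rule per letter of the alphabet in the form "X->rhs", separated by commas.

  step 2 ⇒ step 3: BCABCABCA ⇒ A·AB·BC·A·AB·BC·A·AB·BC
    A ↦ BC
    B ↦ A
    C ↦ AB

A->BC, B->A, C->AB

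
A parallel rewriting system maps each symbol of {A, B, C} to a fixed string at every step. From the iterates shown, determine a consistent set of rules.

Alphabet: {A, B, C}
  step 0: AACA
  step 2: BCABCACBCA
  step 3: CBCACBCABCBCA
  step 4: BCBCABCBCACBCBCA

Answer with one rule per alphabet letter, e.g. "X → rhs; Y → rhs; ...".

  step 3 ⇒ step 4: CBCACBCABCBCA ⇒ B·C·B·CA·B·C·B·CA·C·B·C·B·CA
    A ↦ CA
    B ↦ C
    C ↦ B

A->CA, B->C, C->B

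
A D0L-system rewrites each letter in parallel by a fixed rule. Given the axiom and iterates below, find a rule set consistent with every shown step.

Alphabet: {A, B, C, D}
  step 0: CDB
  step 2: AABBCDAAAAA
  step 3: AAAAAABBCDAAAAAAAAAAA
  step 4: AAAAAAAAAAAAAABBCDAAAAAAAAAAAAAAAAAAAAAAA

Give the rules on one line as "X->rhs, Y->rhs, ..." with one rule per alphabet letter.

  step 3 ⇒ step 4: AAAAAABBCDAAAAAAAAAAA ⇒ AA·AA·AA·AA·AA·AA·A·A·BB·CDA·AA·AA·AA·AA·AA·AA·AA·AA·AA·AA·AA
    A ↦ AA
    B ↦ A
    C ↦ BB
    D ↦ CDA

A->AA, B->A, C->BB, D->CDA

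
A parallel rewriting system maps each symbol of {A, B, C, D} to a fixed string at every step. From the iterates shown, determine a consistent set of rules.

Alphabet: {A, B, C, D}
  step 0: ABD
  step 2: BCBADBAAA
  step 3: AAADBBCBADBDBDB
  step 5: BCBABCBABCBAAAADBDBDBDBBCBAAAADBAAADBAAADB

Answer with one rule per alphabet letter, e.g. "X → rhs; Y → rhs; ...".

  step 2 ⇒ step 3: BCBADBAAA ⇒ A·A·A·DB·BCB·A·DB·DB·DB
    A ↦ DB
    B ↦ A
    C ↦ A
    D ↦ BCB

A->DB, B->A, C->A, D->BCB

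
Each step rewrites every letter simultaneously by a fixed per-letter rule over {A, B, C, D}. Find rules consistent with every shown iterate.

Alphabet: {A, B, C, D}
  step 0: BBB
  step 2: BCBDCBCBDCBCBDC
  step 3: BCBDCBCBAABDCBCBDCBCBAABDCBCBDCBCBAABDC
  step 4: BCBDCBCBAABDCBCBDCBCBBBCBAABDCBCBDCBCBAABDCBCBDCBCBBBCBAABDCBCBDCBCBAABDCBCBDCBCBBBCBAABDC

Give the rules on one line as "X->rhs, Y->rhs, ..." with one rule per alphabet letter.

A->B, B->BC, C->BDC, D->BAA

  step 3 ⇒ step 4: BCBDCBCBAABDCBCBDCBCBAABDCBCBDCBCBAABDC ⇒ BC·BDC·BC·BAA·BDC·BC·BDC·BC·B·B·BC·BAA·BDC·BC·BDC·BC·BAA·BDC·BC·BDC·BC·B·B·BC·BAA·BDC·BC·BDC·BC·BAA·BDC·BC·BDC·BC·B·B·BC·BAA·BDC
    A ↦ B
    B ↦ BC
    C ↦ BDC
    D ↦ BAA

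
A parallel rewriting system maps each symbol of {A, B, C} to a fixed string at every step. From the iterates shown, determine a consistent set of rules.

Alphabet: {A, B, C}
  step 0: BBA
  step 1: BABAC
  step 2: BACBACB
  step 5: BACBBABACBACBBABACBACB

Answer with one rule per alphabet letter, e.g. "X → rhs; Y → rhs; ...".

  step 1 ⇒ step 2: BABAC ⇒ BA·C·BA·C·B
    A ↦ C
    B ↦ BA
    C ↦ B

A->C, B->BA, C->B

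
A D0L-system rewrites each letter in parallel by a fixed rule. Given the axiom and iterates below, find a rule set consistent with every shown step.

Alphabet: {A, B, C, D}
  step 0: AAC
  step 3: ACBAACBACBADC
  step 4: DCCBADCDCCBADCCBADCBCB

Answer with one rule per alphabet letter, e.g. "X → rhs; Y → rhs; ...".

  step 3 ⇒ step 4: ACBAACBACBADC ⇒ DC·CB·A·DC·DC·CB·A·DC·CB·A·DC·B·CB
    A ↦ DC
    B ↦ A
    C ↦ CB
    D ↦ B

A->DC, B->A, C->CB, D->B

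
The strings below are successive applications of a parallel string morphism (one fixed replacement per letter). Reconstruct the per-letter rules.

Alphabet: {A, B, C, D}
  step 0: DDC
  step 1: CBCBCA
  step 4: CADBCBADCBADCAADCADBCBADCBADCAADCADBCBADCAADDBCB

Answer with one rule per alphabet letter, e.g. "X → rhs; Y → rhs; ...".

A->DB, B->AD, C->CA, D->CB

  step 0 ⇒ step 1: DDC ⇒ CB·CB·CA
    C ↦ CA
    D ↦ CB
    A ↦ DB  (constrained at step 1)
    B ↦ AD  (constrained at step 1)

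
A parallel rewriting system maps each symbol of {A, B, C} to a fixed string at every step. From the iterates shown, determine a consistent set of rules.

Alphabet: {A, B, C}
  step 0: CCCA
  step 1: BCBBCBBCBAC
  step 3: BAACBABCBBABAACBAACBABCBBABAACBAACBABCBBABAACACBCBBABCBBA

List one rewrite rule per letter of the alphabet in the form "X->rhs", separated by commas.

  step 0 ⇒ step 1: CCCA ⇒ BCB·BCB·BCB·AC
    A ↦ AC
    C ↦ BCB
    B ↦ BA  (constrained at step 1)

A->AC, B->BA, C->BCB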